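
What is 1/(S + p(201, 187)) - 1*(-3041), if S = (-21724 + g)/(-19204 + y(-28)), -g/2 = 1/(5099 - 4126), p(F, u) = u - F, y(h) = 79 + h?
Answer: 729105853323/239764712 ≈ 3040.9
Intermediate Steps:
g = -2/973 (g = -2/(5099 - 4126) = -2/973 ≈ -0.0020555)
S = 21137454/18635869 (S = (-21724 - 2/973)/(-19204 + (79 - 28)) = -21137454/(973*(-19204 + 51)) = -21137454/973/(-19153) = -21137454/973*(-1/19153) = 21137454/18635869 ≈ 1.1342)
1/(S + p(201, 187)) - 1*(-3041) = 1/(21137454/18635869 + (187 - 1*201)) - 1*(-3041) = 1/(21137454/18635869 + (187 - 201)) + 3041 = 1/(21137454/18635869 - 14) + 3041 = 1/(-239764712/18635869) + 3041 = -18635869/239764712 + 3041 = 729105853323/239764712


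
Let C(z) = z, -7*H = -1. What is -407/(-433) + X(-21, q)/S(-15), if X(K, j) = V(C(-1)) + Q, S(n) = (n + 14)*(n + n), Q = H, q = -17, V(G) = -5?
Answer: 35374/45465 ≈ 0.77805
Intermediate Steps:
H = ⅐ (H = -⅐*(-1) = ⅐ ≈ 0.14286)
Q = ⅐ ≈ 0.14286
S(n) = 2*n*(14 + n) (S(n) = (14 + n)*(2*n) = 2*n*(14 + n))
X(K, j) = -34/7 (X(K, j) = -5 + ⅐ = -34/7)
-407/(-433) + X(-21, q)/S(-15) = -407/(-433) - 34*(-1/(30*(14 - 15)))/7 = -407*(-1/433) - 34/(7*(2*(-15)*(-1))) = 407/433 - 34/7/30 = 407/433 - 34/7*1/30 = 407/433 - 17/105 = 35374/45465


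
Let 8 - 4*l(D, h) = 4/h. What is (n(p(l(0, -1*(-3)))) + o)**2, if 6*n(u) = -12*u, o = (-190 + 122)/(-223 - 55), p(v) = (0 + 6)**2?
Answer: 99480676/19321 ≈ 5148.8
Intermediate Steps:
l(D, h) = 2 - 1/h
p(v) = 36 (p(v) = 6**2 = 36)
o = 34/139 (o = -68/(-278) = -68*(-1/278) = 34/139 ≈ 0.24460)
n(u) = -2*u (n(u) = (-12*u)/6 = -2*u)
(n(p(l(0, -1*(-3)))) + o)**2 = (-2*36 + 34/139)**2 = (-72 + 34/139)**2 = (-9974/139)**2 = 99480676/19321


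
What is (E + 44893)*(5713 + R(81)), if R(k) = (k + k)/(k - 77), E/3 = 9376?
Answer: 840252647/2 ≈ 4.2013e+8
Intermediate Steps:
E = 28128 (E = 3*9376 = 28128)
R(k) = 2*k/(-77 + k) (R(k) = (2*k)/(-77 + k) = 2*k/(-77 + k))
(E + 44893)*(5713 + R(81)) = (28128 + 44893)*(5713 + 2*81/(-77 + 81)) = 73021*(5713 + 2*81/4) = 73021*(5713 + 2*81*(1/4)) = 73021*(5713 + 81/2) = 73021*(11507/2) = 840252647/2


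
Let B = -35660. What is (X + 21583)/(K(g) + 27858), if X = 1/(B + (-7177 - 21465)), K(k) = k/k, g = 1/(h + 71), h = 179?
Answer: 1387830065/1791389418 ≈ 0.77472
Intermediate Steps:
g = 1/250 (g = 1/(179 + 71) = 1/250 ≈ 0.0040000)
K(k) = 1
X = -1/64302 (X = 1/(-35660 + (-7177 - 21465)) = 1/(-35660 - 28642) = 1/(-64302) = -1/64302 ≈ -1.5552e-5)
(X + 21583)/(K(g) + 27858) = (-1/64302 + 21583)/(1 + 27858) = (1387830065/64302)/27859 = (1387830065/64302)*(1/27859) = 1387830065/1791389418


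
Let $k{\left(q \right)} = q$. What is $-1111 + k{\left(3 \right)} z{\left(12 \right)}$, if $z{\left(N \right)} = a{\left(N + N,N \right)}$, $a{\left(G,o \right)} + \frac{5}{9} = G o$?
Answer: $- \frac{746}{3} \approx -248.67$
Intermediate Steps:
$a{\left(G,o \right)} = - \frac{5}{9} + G o$
$z{\left(N \right)} = - \frac{5}{9} + 2 N^{2}$ ($z{\left(N \right)} = - \frac{5}{9} + \left(N + N\right) N = - \frac{5}{9} + 2 N N = - \frac{5}{9} + 2 N^{2}$)
$-1111 + k{\left(3 \right)} z{\left(12 \right)} = -1111 + 3 \left(- \frac{5}{9} + 2 \cdot 12^{2}\right) = -1111 + 3 \left(- \frac{5}{9} + 2 \cdot 144\right) = -1111 + 3 \left(- \frac{5}{9} + 288\right) = -1111 + 3 \cdot \frac{2587}{9} = -1111 + \frac{2587}{3} = - \frac{746}{3}$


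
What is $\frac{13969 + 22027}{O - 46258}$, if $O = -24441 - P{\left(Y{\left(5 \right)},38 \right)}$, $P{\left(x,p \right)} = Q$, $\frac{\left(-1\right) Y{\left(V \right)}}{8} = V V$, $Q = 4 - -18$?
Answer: $- \frac{35996}{70721} \approx -0.50899$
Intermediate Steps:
$Q = 22$ ($Q = 4 + 18 = 22$)
$Y{\left(V \right)} = - 8 V^{2}$ ($Y{\left(V \right)} = - 8 V V = - 8 V^{2}$)
$P{\left(x,p \right)} = 22$
$O = -24463$ ($O = -24441 - 22 = -24463$)
$\frac{13969 + 22027}{O - 46258} = \frac{13969 + 22027}{-24463 - 46258} = \frac{35996}{-70721} = 35996 \left(- \frac{1}{70721}\right) = - \frac{35996}{70721}$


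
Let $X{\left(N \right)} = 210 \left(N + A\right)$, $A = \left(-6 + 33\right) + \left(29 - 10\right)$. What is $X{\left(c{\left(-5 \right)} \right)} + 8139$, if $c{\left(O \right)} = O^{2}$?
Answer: $23049$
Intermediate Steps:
$A = 46$ ($A = 27 + \left(29 - 10\right) = 27 + 19 = 46$)
$X{\left(N \right)} = 9660 + 210 N$ ($X{\left(N \right)} = 210 \left(N + 46\right) = 210 \left(46 + N\right) = 9660 + 210 N$)
$X{\left(c{\left(-5 \right)} \right)} + 8139 = \left(9660 + 210 \left(-5\right)^{2}\right) + 8139 = \left(9660 + 210 \cdot 25\right) + 8139 = \left(9660 + 5250\right) + 8139 = 14910 + 8139 = 23049$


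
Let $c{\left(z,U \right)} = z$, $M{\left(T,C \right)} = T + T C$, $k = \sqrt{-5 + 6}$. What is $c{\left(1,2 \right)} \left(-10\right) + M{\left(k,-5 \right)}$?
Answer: $-14$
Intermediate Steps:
$k = 1$ ($k = \sqrt{1} = 1$)
$M{\left(T,C \right)} = T + C T$
$c{\left(1,2 \right)} \left(-10\right) + M{\left(k,-5 \right)} = 1 \left(-10\right) + 1 \left(1 - 5\right) = -10 + 1 \left(-4\right) = -10 - 4 = -14$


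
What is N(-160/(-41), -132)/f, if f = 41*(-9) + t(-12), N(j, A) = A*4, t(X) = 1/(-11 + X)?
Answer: 1518/1061 ≈ 1.4307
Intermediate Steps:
N(j, A) = 4*A
f = -8488/23 (f = 41*(-9) + 1/(-11 - 12) = -369 + 1/(-23) = -369 - 1/23 = -8488/23 ≈ -369.04)
N(-160/(-41), -132)/f = (4*(-132))/(-8488/23) = -528*(-23/8488) = 1518/1061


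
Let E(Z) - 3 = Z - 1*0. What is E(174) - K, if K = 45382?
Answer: -45205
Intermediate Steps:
E(Z) = 3 + Z (E(Z) = 3 + (Z - 1*0) = 3 + (Z + 0) = 3 + Z)
E(174) - K = (3 + 174) - 1*45382 = 177 - 45382 = -45205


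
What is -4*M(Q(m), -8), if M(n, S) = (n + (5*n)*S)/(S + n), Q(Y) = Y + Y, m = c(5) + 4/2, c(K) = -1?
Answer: -52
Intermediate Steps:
m = 1 (m = -1 + 4/2 = -1 + 4*(½) = -1 + 2 = 1)
Q(Y) = 2*Y
M(n, S) = (n + 5*S*n)/(S + n)
-4*M(Q(m), -8) = -4*2*1*(1 + 5*(-8))/(-8 + 2*1) = -8*(1 - 40)/(-8 + 2) = -8*(-39)/(-6) = -8*(-1)*(-39)/6 = -4*13 = -52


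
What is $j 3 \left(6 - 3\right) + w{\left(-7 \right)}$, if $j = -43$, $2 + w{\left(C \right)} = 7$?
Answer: $-382$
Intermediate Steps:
$w{\left(C \right)} = 5$ ($w{\left(C \right)} = -2 + 7 = 5$)
$j 3 \left(6 - 3\right) + w{\left(-7 \right)} = - 43 \cdot 3 \left(6 - 3\right) + 5 = - 43 \cdot 3 \cdot 3 + 5 = \left(-43\right) 9 + 5 = -387 + 5 = -382$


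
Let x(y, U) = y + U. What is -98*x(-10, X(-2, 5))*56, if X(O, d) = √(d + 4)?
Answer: 38416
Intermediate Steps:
X(O, d) = √(4 + d)
x(y, U) = U + y
-98*x(-10, X(-2, 5))*56 = -98*(√(4 + 5) - 10)*56 = -98*(√9 - 10)*56 = -98*(3 - 10)*56 = -98*(-7)*56 = 686*56 = 38416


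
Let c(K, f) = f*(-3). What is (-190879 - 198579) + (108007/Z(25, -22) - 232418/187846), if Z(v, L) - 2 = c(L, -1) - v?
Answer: -741727940321/1878460 ≈ -3.9486e+5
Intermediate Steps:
c(K, f) = -3*f
Z(v, L) = 5 - v (Z(v, L) = 2 + (-3*(-1) - v) = 2 + (3 - v) = 5 - v)
(-190879 - 198579) + (108007/Z(25, -22) - 232418/187846) = (-190879 - 198579) + (108007/(5 - 1*25) - 232418/187846) = -389458 + (108007/(5 - 25) - 232418*1/187846) = -389458 + (108007/(-20) - 116209/93923) = -389458 + (108007*(-1/20) - 116209/93923) = -389458 + (-108007/20 - 116209/93923) = -389458 - 10146665641/1878460 = -741727940321/1878460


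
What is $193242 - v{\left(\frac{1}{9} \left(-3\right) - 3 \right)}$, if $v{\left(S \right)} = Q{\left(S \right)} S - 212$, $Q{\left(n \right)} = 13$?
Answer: $\frac{580492}{3} \approx 1.935 \cdot 10^{5}$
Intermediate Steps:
$v{\left(S \right)} = -212 + 13 S$ ($v{\left(S \right)} = 13 S - 212 = -212 + 13 S$)
$193242 - v{\left(\frac{1}{9} \left(-3\right) - 3 \right)} = 193242 - \left(-212 + 13 \left(\frac{1}{9} \left(-3\right) - 3\right)\right) = 193242 - \left(-212 + 13 \left(- \frac{1}{3} - 3\right)\right) = 193242 - \left(-212 + 13 \left(- \frac{10}{3}\right)\right) = 193242 - \left(-212 - \frac{130}{3}\right) = 193242 - - \frac{766}{3} = 193242 + \frac{766}{3} = \frac{580492}{3}$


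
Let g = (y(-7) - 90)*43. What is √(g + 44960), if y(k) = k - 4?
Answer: 3*√4513 ≈ 201.54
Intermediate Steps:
y(k) = -4 + k
g = -4343 (g = ((-4 - 7) - 90)*43 = (-11 - 90)*43 = -101*43 = -4343)
√(g + 44960) = √(-4343 + 44960) = √40617 = 3*√4513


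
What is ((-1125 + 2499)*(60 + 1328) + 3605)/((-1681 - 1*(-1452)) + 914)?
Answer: 1910717/685 ≈ 2789.4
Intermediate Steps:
((-1125 + 2499)*(60 + 1328) + 3605)/((-1681 - 1*(-1452)) + 914) = (1374*1388 + 3605)/((-1681 + 1452) + 914) = (1907112 + 3605)/(-229 + 914) = 1910717/685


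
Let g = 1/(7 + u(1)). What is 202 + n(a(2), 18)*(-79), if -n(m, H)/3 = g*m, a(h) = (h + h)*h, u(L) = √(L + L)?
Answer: 22766/47 - 1896*√2/47 ≈ 427.33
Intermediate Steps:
u(L) = √2*√L (u(L) = √(2*L) = √2*√L)
a(h) = 2*h² (a(h) = (2*h)*h = 2*h²)
g = 1/(7 + √2) (g = 1/(7 + √2*√1) = 1/(7 + √2*1) = 1/(7 + √2) ≈ 0.11885)
n(m, H) = -3*m*(7/47 - √2/47) (n(m, H) = -3*(7/47 - √2/47)*m = -3*m*(7/47 - √2/47))
202 + n(a(2), 18)*(-79) = 202 + (-42*2²/47 + 3*(2*2²)*√2/47)*(-79) = 202 + (-42*4/47 + 3*(2*4)*√2/47)*(-79) = 202 + (-21/47*8 + (3/47)*8*√2)*(-79) = 202 + (-168/47 + 24*√2/47)*(-79) = 202 + (13272/47 - 1896*√2/47) = 22766/47 - 1896*√2/47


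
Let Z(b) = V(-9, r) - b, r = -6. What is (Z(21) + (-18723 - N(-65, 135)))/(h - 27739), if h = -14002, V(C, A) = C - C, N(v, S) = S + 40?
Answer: 18919/41741 ≈ 0.45325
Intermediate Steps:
N(v, S) = 40 + S
V(C, A) = 0
Z(b) = -b (Z(b) = 0 - b = -b)
(Z(21) + (-18723 - N(-65, 135)))/(h - 27739) = (-1*21 + (-18723 - (40 + 135)))/(-14002 - 27739) = (-21 + (-18723 - 1*175))/(-41741) = (-21 + (-18723 - 175))*(-1/41741) = (-21 - 18898)*(-1/41741) = -18919*(-1/41741) = 18919/41741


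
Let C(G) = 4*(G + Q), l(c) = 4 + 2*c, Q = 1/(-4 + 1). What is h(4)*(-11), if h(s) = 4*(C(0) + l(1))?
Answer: -616/3 ≈ -205.33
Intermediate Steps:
Q = -⅓ (Q = 1/(-3) = -⅓ ≈ -0.33333)
C(G) = -4/3 + 4*G (C(G) = 4*(G - ⅓) = 4*(-⅓ + G) = -4/3 + 4*G)
h(s) = 56/3 (h(s) = 4*((-4/3 + 4*0) + (4 + 2*1)) = 4*((-4/3 + 0) + (4 + 2)) = 4*(-4/3 + 6) = 4*(14/3) = 56/3)
h(4)*(-11) = (56/3)*(-11) = -616/3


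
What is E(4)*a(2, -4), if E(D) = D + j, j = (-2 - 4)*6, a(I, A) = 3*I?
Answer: -192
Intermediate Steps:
j = -36 (j = -6*6 = -36)
E(D) = -36 + D (E(D) = D - 36 = -36 + D)
E(4)*a(2, -4) = (-36 + 4)*(3*2) = -32*6 = -192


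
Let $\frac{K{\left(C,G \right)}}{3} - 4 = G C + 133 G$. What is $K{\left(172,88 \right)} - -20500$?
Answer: $101032$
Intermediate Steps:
$K{\left(C,G \right)} = 12 + 399 G + 3 C G$ ($K{\left(C,G \right)} = 12 + 3 \left(G C + 133 G\right) = 12 + 3 \left(C G + 133 G\right) = 12 + 3 \left(133 G + C G\right) = 12 + \left(399 G + 3 C G\right) = 12 + 399 G + 3 C G$)
$K{\left(172,88 \right)} - -20500 = \left(12 + 399 \cdot 88 + 3 \cdot 172 \cdot 88\right) - -20500 = \left(12 + 35112 + 45408\right) + 20500 = 80532 + 20500 = 101032$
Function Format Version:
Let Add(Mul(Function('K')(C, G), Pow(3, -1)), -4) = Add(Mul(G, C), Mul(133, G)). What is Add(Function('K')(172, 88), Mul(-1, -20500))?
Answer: 101032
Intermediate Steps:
Function('K')(C, G) = Add(12, Mul(399, G), Mul(3, C, G)) (Function('K')(C, G) = Add(12, Mul(3, Add(Mul(G, C), Mul(133, G)))) = Add(12, Mul(3, Add(Mul(C, G), Mul(133, G)))) = Add(12, Mul(3, Add(Mul(133, G), Mul(C, G)))) = Add(12, Add(Mul(399, G), Mul(3, C, G))) = Add(12, Mul(399, G), Mul(3, C, G)))
Add(Function('K')(172, 88), Mul(-1, -20500)) = Add(Add(12, Mul(399, 88), Mul(3, 172, 88)), Mul(-1, -20500)) = Add(Add(12, 35112, 45408), 20500) = Add(80532, 20500) = 101032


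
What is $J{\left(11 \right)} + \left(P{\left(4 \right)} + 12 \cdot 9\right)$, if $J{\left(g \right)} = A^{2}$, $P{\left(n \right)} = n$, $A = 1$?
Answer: $113$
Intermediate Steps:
$J{\left(g \right)} = 1$ ($J{\left(g \right)} = 1^{2} = 1$)
$J{\left(11 \right)} + \left(P{\left(4 \right)} + 12 \cdot 9\right) = 1 + \left(4 + 12 \cdot 9\right) = 1 + \left(4 + 108\right) = 1 + 112 = 113$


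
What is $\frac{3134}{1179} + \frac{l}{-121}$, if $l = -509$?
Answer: $\frac{979325}{142659} \approx 6.8648$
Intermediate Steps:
$\frac{3134}{1179} + \frac{l}{-121} = \frac{3134}{1179} - \frac{509}{-121} = 3134 \cdot \frac{1}{1179} - - \frac{509}{121} = \frac{3134}{1179} + \frac{509}{121} = \frac{979325}{142659}$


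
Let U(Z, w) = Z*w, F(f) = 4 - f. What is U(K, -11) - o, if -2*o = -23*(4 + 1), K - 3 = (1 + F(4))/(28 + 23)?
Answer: -9253/102 ≈ -90.716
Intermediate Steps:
K = 154/51 (K = 3 + (1 + (4 - 1*4))/(28 + 23) = 3 + (1 + (4 - 4))/51 = 3 + (1 + 0)*(1/51) = 3 + 1*(1/51) = 3 + 1/51 = 154/51 ≈ 3.0196)
o = 115/2 (o = -(-23)*(4 + 1)/2 = -(-23)*5/2 = -1/2*(-115) = 115/2 ≈ 57.500)
U(K, -11) - o = (154/51)*(-11) - 1*115/2 = -1694/51 - 115/2 = -9253/102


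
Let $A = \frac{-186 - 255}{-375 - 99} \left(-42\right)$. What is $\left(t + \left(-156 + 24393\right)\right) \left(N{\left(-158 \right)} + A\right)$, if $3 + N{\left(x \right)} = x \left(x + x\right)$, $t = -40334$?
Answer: $- \frac{63438083836}{79} \approx -8.0301 \cdot 10^{8}$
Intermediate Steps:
$N{\left(x \right)} = -3 + 2 x^{2}$ ($N{\left(x \right)} = -3 + x \left(x + x\right) = -3 + x 2 x = -3 + 2 x^{2}$)
$A = - \frac{3087}{79}$ ($A = - \frac{441}{-474} \left(-42\right) = \left(-441\right) \left(- \frac{1}{474}\right) \left(-42\right) = \frac{147}{158} \left(-42\right) = - \frac{3087}{79} \approx -39.076$)
$\left(t + \left(-156 + 24393\right)\right) \left(N{\left(-158 \right)} + A\right) = \left(-40334 + \left(-156 + 24393\right)\right) \left(\left(-3 + 2 \left(-158\right)^{2}\right) - \frac{3087}{79}\right) = \left(-40334 + 24237\right) \left(\left(-3 + 2 \cdot 24964\right) - \frac{3087}{79}\right) = - 16097 \left(\left(-3 + 49928\right) - \frac{3087}{79}\right) = - 16097 \left(49925 - \frac{3087}{79}\right) = \left(-16097\right) \frac{3940988}{79} = - \frac{63438083836}{79}$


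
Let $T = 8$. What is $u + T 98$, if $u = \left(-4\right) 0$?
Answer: $784$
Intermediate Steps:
$u = 0$
$u + T 98 = 0 + 8 \cdot 98 = 0 + 784 = 784$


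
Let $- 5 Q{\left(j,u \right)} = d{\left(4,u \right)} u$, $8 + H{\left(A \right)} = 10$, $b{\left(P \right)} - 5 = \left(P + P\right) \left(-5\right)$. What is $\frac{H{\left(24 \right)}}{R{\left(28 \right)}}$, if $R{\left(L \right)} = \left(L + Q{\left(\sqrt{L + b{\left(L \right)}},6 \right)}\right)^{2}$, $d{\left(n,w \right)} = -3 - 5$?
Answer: $\frac{25}{17672} \approx 0.0014147$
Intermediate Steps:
$b{\left(P \right)} = 5 - 10 P$ ($b{\left(P \right)} = 5 + \left(P + P\right) \left(-5\right) = 5 + 2 P \left(-5\right) = 5 - 10 P$)
$H{\left(A \right)} = 2$ ($H{\left(A \right)} = -8 + 10 = 2$)
$d{\left(n,w \right)} = -8$ ($d{\left(n,w \right)} = -3 - 5 = -8$)
$Q{\left(j,u \right)} = \frac{8 u}{5}$ ($Q{\left(j,u \right)} = - \frac{\left(-8\right) u}{5} = \frac{8 u}{5}$)
$R{\left(L \right)} = \left(\frac{48}{5} + L\right)^{2}$ ($R{\left(L \right)} = \left(L + \frac{8}{5} \cdot 6\right)^{2} = \left(L + \frac{48}{5}\right)^{2} = \left(\frac{48}{5} + L\right)^{2}$)
$\frac{H{\left(24 \right)}}{R{\left(28 \right)}} = \frac{2}{\frac{1}{25} \left(48 + 5 \cdot 28\right)^{2}} = \frac{2}{\frac{1}{25} \left(48 + 140\right)^{2}} = \frac{2}{\frac{1}{25} \cdot 188^{2}} = \frac{2}{\frac{1}{25} \cdot 35344} = \frac{2}{\frac{35344}{25}} = 2 \cdot \frac{25}{35344} = \frac{25}{17672}$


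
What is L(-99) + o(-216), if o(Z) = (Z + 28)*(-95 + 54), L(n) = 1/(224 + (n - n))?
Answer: 1726593/224 ≈ 7708.0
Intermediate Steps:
L(n) = 1/224 (L(n) = 1/(224 + 0) = 1/224)
o(Z) = -1148 - 41*Z (o(Z) = (28 + Z)*(-41) = -1148 - 41*Z)
L(-99) + o(-216) = 1/224 + (-1148 - 41*(-216)) = 1/224 + (-1148 + 8856) = 1/224 + 7708 = 1726593/224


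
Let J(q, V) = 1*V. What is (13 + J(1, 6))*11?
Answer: 209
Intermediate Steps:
J(q, V) = V
(13 + J(1, 6))*11 = (13 + 6)*11 = 19*11 = 209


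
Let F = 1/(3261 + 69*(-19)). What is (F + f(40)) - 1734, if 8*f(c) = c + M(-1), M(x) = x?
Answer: -13487171/7800 ≈ -1729.1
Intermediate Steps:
f(c) = -⅛ + c/8 (f(c) = (c - 1)/8 = (-1 + c)/8 = -⅛ + c/8)
F = 1/1950 (F = 1/(3261 - 1311) = 1/1950 ≈ 0.00051282)
(F + f(40)) - 1734 = (1/1950 + (-⅛ + (⅛)*40)) - 1734 = (1/1950 + (-⅛ + 5)) - 1734 = (1/1950 + 39/8) - 1734 = 38029/7800 - 1734 = -13487171/7800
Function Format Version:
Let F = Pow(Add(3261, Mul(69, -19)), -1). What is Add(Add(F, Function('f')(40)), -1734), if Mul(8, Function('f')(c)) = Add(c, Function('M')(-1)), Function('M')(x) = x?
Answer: Rational(-13487171, 7800) ≈ -1729.1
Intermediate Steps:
Function('f')(c) = Add(Rational(-1, 8), Mul(Rational(1, 8), c)) (Function('f')(c) = Mul(Rational(1, 8), Add(c, -1)) = Mul(Rational(1, 8), Add(-1, c)) = Add(Rational(-1, 8), Mul(Rational(1, 8), c)))
F = Rational(1, 1950) (F = Pow(Add(3261, -1311), -1) = Pow(1950, -1) = Rational(1, 1950) ≈ 0.00051282)
Add(Add(F, Function('f')(40)), -1734) = Add(Add(Rational(1, 1950), Add(Rational(-1, 8), Mul(Rational(1, 8), 40))), -1734) = Add(Add(Rational(1, 1950), Add(Rational(-1, 8), 5)), -1734) = Add(Add(Rational(1, 1950), Rational(39, 8)), -1734) = Add(Rational(38029, 7800), -1734) = Rational(-13487171, 7800)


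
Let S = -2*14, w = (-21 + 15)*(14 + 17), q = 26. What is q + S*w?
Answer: 5234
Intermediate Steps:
w = -186 (w = -6*31 = -186)
S = -28
q + S*w = 26 - 28*(-186) = 26 + 5208 = 5234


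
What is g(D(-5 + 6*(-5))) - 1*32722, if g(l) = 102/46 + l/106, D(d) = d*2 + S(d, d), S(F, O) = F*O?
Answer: -79744265/2438 ≈ -32709.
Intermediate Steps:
D(d) = d² + 2*d (D(d) = d*2 + d*d = 2*d + d² = d² + 2*d)
g(l) = 51/23 + l/106 (g(l) = 102*(1/46) + l*(1/106) = 51/23 + l/106)
g(D(-5 + 6*(-5))) - 1*32722 = (51/23 + ((-5 + 6*(-5))*(2 + (-5 + 6*(-5))))/106) - 1*32722 = (51/23 + ((-5 - 30)*(2 + (-5 - 30)))/106) - 32722 = (51/23 + (-35*(2 - 35))/106) - 32722 = (51/23 + (-35*(-33))/106) - 32722 = (51/23 + (1/106)*1155) - 32722 = (51/23 + 1155/106) - 32722 = 31971/2438 - 32722 = -79744265/2438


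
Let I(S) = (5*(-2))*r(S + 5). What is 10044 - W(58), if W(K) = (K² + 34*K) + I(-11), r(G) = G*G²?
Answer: 2548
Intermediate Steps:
r(G) = G³
I(S) = -10*(5 + S)³ (I(S) = (5*(-2))*(S + 5)³ = -10*(5 + S)³)
W(K) = 2160 + K² + 34*K (W(K) = (K² + 34*K) - 10*(5 - 11)³ = (K² + 34*K) - 10*(-6)³ = (K² + 34*K) - 10*(-216) = (K² + 34*K) + 2160 = 2160 + K² + 34*K)
10044 - W(58) = 10044 - (2160 + 58² + 34*58) = 10044 - (2160 + 3364 + 1972) = 10044 - 1*7496 = 10044 - 7496 = 2548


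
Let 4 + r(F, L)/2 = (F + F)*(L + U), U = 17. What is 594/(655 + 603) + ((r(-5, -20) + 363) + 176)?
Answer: 372036/629 ≈ 591.47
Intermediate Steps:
r(F, L) = -8 + 4*F*(17 + L) (r(F, L) = -8 + 2*((F + F)*(L + 17)) = -8 + 2*((2*F)*(17 + L)) = -8 + 2*(2*F*(17 + L)) = -8 + 4*F*(17 + L))
594/(655 + 603) + ((r(-5, -20) + 363) + 176) = 594/(655 + 603) + (((-8 + 68*(-5) + 4*(-5)*(-20)) + 363) + 176) = 594/1258 + (((-8 - 340 + 400) + 363) + 176) = (1/1258)*594 + ((52 + 363) + 176) = 297/629 + (415 + 176) = 297/629 + 591 = 372036/629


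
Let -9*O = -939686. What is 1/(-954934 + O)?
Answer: -9/7654720 ≈ -1.1757e-6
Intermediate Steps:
O = 939686/9 (O = -⅑*(-939686) = 939686/9 ≈ 1.0441e+5)
1/(-954934 + O) = 1/(-954934 + 939686/9) = 1/(-7654720/9) = -9/7654720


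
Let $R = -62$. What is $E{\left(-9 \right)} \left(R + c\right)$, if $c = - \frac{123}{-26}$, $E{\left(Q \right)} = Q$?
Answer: $\frac{13401}{26} \approx 515.42$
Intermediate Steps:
$c = \frac{123}{26}$ ($c = \left(-123\right) \left(- \frac{1}{26}\right) = \frac{123}{26} \approx 4.7308$)
$E{\left(-9 \right)} \left(R + c\right) = - 9 \left(-62 + \frac{123}{26}\right) = \left(-9\right) \left(- \frac{1489}{26}\right) = \frac{13401}{26}$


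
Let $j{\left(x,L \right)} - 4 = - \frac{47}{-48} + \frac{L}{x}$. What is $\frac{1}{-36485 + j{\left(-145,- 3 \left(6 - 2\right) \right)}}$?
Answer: $- \frac{6960}{253900369} \approx -2.7412 \cdot 10^{-5}$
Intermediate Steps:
$j{\left(x,L \right)} = \frac{239}{48} + \frac{L}{x}$ ($j{\left(x,L \right)} = 4 + \left(- \frac{47}{-48} + \frac{L}{x}\right) = 4 + \left(\left(-47\right) \left(- \frac{1}{48}\right) + \frac{L}{x}\right) = 4 + \left(\frac{47}{48} + \frac{L}{x}\right) = \frac{239}{48} + \frac{L}{x}$)
$\frac{1}{-36485 + j{\left(-145,- 3 \left(6 - 2\right) \right)}} = \frac{1}{-36485 + \left(\frac{239}{48} + \frac{\left(-3\right) \left(6 - 2\right)}{-145}\right)} = \frac{1}{-36485 + \left(\frac{239}{48} + \left(-3\right) 4 \left(- \frac{1}{145}\right)\right)} = \frac{1}{-36485 + \left(\frac{239}{48} - - \frac{12}{145}\right)} = \frac{1}{-36485 + \left(\frac{239}{48} + \frac{12}{145}\right)} = \frac{1}{-36485 + \frac{35231}{6960}} = \frac{1}{- \frac{253900369}{6960}} = - \frac{6960}{253900369}$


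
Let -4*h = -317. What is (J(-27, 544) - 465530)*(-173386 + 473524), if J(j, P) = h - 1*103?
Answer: -279460742835/2 ≈ -1.3973e+11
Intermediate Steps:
h = 317/4 (h = -¼*(-317) = 317/4 ≈ 79.250)
J(j, P) = -95/4 (J(j, P) = 317/4 - 1*103 = 317/4 - 103 = -95/4)
(J(-27, 544) - 465530)*(-173386 + 473524) = (-95/4 - 465530)*(-173386 + 473524) = -1862215/4*300138 = -279460742835/2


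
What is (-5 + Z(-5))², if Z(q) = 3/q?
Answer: 784/25 ≈ 31.360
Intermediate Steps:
(-5 + Z(-5))² = (-5 + 3/(-5))² = (-5 + 3*(-⅕))² = (-5 - ⅗)² = (-28/5)² = 784/25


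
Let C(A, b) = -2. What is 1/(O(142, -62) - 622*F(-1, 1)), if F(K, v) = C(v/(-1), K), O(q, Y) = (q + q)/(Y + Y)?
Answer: 31/38493 ≈ 0.00080534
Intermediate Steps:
O(q, Y) = q/Y (O(q, Y) = (2*q)/((2*Y)) = (2*q)*(1/(2*Y)) = q/Y)
F(K, v) = -2
1/(O(142, -62) - 622*F(-1, 1)) = 1/(142/(-62) - 622*(-2)) = 1/(142*(-1/62) + 1244) = 1/(-71/31 + 1244) = 1/(38493/31) = 31/38493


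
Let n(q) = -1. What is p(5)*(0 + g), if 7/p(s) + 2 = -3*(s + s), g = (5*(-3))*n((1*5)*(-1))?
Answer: -105/32 ≈ -3.2813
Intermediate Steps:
g = 15 (g = (5*(-3))*(-1) = -15*(-1) = 15)
p(s) = 7/(-2 - 6*s) (p(s) = 7/(-2 - 3*(s + s)) = 7/(-2 - 6*s))
p(5)*(0 + g) = (-7/(2 + 6*5))*(0 + 15) = -7/(2 + 30)*15 = -7/32*15 = -105/32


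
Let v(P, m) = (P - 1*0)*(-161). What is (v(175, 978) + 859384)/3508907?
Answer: 831209/3508907 ≈ 0.23689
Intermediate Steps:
v(P, m) = -161*P (v(P, m) = (P + 0)*(-161) = P*(-161) = -161*P)
(v(175, 978) + 859384)/3508907 = (-161*175 + 859384)/3508907 = (-28175 + 859384)*(1/3508907) = 831209*(1/3508907) = 831209/3508907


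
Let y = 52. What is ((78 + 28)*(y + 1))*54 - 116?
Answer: 303256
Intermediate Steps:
((78 + 28)*(y + 1))*54 - 116 = ((78 + 28)*(52 + 1))*54 - 116 = (106*53)*54 - 116 = 5618*54 - 116 = 303372 - 116 = 303256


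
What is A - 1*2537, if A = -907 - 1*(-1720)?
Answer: -1724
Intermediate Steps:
A = 813 (A = -907 + 1720 = 813)
A - 1*2537 = 813 - 1*2537 = 813 - 2537 = -1724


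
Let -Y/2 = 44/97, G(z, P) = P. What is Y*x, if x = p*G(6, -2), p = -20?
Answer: -3520/97 ≈ -36.289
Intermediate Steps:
Y = -88/97 ≈ -0.90722
x = 40 (x = -20*(-2) = 40)
Y*x = -88/97*40 = -3520/97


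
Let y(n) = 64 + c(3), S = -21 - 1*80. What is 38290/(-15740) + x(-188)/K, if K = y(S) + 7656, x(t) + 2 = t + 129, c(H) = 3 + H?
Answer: -7419717/3040181 ≈ -2.4406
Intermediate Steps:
x(t) = 127 + t (x(t) = -2 + (t + 129) = -2 + (129 + t) = 127 + t)
S = -101 (S = -21 - 80 = -101)
y(n) = 70 (y(n) = 64 + (3 + 3) = 64 + 6 = 70)
K = 7726 (K = 70 + 7656 = 7726)
38290/(-15740) + x(-188)/K = 38290/(-15740) + (127 - 188)/7726 = 38290*(-1/15740) - 61*1/7726 = -3829/1574 - 61/7726 = -7419717/3040181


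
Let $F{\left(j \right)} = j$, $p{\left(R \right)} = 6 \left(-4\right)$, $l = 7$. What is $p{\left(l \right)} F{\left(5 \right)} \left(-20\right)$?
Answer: $2400$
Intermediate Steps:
$p{\left(R \right)} = -24$
$p{\left(l \right)} F{\left(5 \right)} \left(-20\right) = \left(-24\right) 5 \left(-20\right) = \left(-120\right) \left(-20\right) = 2400$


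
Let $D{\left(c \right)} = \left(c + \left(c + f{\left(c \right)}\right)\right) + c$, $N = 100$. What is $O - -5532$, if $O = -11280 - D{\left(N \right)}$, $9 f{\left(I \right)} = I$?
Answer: $- \frac{54532}{9} \approx -6059.1$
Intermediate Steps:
$f{\left(I \right)} = \frac{I}{9}$
$D{\left(c \right)} = \frac{28 c}{9}$ ($D{\left(c \right)} = \left(c + \left(c + \frac{c}{9}\right)\right) + c = \left(c + \frac{10 c}{9}\right) + c = \frac{19 c}{9} + c = \frac{28 c}{9}$)
$O = - \frac{104320}{9}$ ($O = -11280 - \frac{28}{9} \cdot 100 = -11280 - \frac{2800}{9} = - \frac{104320}{9} \approx -11591.0$)
$O - -5532 = - \frac{104320}{9} - -5532 = - \frac{104320}{9} + 5532 = - \frac{54532}{9}$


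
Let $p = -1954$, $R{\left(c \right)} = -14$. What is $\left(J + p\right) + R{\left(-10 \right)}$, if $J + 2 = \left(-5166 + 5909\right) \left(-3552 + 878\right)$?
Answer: $-1988752$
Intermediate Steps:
$J = -1986784$ ($J = -2 + \left(-5166 + 5909\right) \left(-3552 + 878\right) = -2 + 743 \left(-2674\right) = -2 - 1986782 = -1986784$)
$\left(J + p\right) + R{\left(-10 \right)} = \left(-1986784 - 1954\right) - 14 = -1988738 - 14 = -1988752$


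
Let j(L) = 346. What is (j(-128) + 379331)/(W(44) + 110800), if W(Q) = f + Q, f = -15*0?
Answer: 126559/36948 ≈ 3.4253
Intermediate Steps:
f = 0
W(Q) = Q (W(Q) = 0 + Q = Q)
(j(-128) + 379331)/(W(44) + 110800) = (346 + 379331)/(44 + 110800) = 379677/110844 = 379677*(1/110844) = 126559/36948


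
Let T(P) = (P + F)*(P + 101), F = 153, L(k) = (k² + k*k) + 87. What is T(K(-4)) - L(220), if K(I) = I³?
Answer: -93594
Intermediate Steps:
L(k) = 87 + 2*k² (L(k) = (k² + k²) + 87 = 2*k² + 87 = 87 + 2*k²)
T(P) = (101 + P)*(153 + P) (T(P) = (P + 153)*(P + 101) = (153 + P)*(101 + P) = (101 + P)*(153 + P))
T(K(-4)) - L(220) = (15453 + ((-4)³)² + 254*(-4)³) - (87 + 2*220²) = (15453 + (-64)² + 254*(-64)) - (87 + 2*48400) = (15453 + 4096 - 16256) - (87 + 96800) = 3293 - 1*96887 = 3293 - 96887 = -93594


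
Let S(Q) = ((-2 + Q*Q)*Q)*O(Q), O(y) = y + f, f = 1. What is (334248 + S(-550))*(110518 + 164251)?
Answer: 25097292021864612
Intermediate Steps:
O(y) = 1 + y (O(y) = y + 1 = 1 + y)
S(Q) = Q*(1 + Q)*(-2 + Q²) (S(Q) = ((-2 + Q*Q)*Q)*(1 + Q) = ((-2 + Q²)*Q)*(1 + Q) = (Q*(-2 + Q²))*(1 + Q) = Q*(1 + Q)*(-2 + Q²))
(334248 + S(-550))*(110518 + 164251) = (334248 - 550*(1 - 550)*(-2 + (-550)²))*(110518 + 164251) = (334248 - 550*(-549)*(-2 + 302500))*274769 = (334248 - 550*(-549)*302498)*274769 = (334248 + 91339271100)*274769 = 91339605348*274769 = 25097292021864612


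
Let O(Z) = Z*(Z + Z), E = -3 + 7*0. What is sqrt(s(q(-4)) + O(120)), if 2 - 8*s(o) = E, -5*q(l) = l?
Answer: sqrt(460810)/4 ≈ 169.71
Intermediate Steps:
q(l) = -l/5
E = -3 (E = -3 + 0 = -3)
s(o) = 5/8 (s(o) = 1/4 - 1/8*(-3) = 1/4 + 3/8 = 5/8)
O(Z) = 2*Z**2 (O(Z) = Z*(2*Z) = 2*Z**2)
sqrt(s(q(-4)) + O(120)) = sqrt(5/8 + 2*120**2) = sqrt(5/8 + 2*14400) = sqrt(5/8 + 28800) = sqrt(230405/8) = sqrt(460810)/4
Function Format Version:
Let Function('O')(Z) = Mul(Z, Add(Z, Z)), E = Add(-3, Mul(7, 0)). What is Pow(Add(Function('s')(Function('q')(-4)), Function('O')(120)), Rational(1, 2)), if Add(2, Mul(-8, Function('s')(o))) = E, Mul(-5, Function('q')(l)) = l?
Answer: Mul(Rational(1, 4), Pow(460810, Rational(1, 2))) ≈ 169.71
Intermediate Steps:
Function('q')(l) = Mul(Rational(-1, 5), l)
E = -3 (E = Add(-3, 0) = -3)
Function('s')(o) = Rational(5, 8) (Function('s')(o) = Add(Rational(1, 4), Mul(Rational(-1, 8), -3)) = Add(Rational(1, 4), Rational(3, 8)) = Rational(5, 8))
Function('O')(Z) = Mul(2, Pow(Z, 2)) (Function('O')(Z) = Mul(Z, Mul(2, Z)) = Mul(2, Pow(Z, 2)))
Pow(Add(Function('s')(Function('q')(-4)), Function('O')(120)), Rational(1, 2)) = Pow(Add(Rational(5, 8), Mul(2, Pow(120, 2))), Rational(1, 2)) = Pow(Add(Rational(5, 8), Mul(2, 14400)), Rational(1, 2)) = Pow(Add(Rational(5, 8), 28800), Rational(1, 2)) = Pow(Rational(230405, 8), Rational(1, 2)) = Mul(Rational(1, 4), Pow(460810, Rational(1, 2)))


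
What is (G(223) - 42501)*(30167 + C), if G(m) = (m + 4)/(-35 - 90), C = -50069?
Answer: 105736380504/125 ≈ 8.4589e+8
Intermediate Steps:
G(m) = -4/125 - m/125 (G(m) = (4 + m)/(-125) = (4 + m)*(-1/125) = -4/125 - m/125)
(G(223) - 42501)*(30167 + C) = ((-4/125 - 1/125*223) - 42501)*(30167 - 50069) = ((-4/125 - 223/125) - 42501)*(-19902) = (-227/125 - 42501)*(-19902) = -5312852/125*(-19902) = 105736380504/125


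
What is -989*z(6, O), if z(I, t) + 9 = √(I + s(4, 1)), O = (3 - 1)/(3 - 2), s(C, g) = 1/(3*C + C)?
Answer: 8901 - 989*√97/4 ≈ 6465.9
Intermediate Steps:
s(C, g) = 1/(4*C)
O = 2 (O = 2/1 = 2*1 = 2)
z(I, t) = -9 + √(1/16 + I) (z(I, t) = -9 + √(I + (¼)/4) = -9 + √(I + (¼)*(¼)) = -9 + √(I + 1/16) = -9 + √(1/16 + I))
-989*z(6, O) = -989*(-9 + √(1 + 16*6)/4) = -989*(-9 + √(1 + 96)/4) = -989*(-9 + √97/4) = 8901 - 989*√97/4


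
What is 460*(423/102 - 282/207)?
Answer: 65330/51 ≈ 1281.0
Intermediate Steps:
460*(423/102 - 282/207) = 460*(423*(1/102) - 282*1/207) = 460*(141/34 - 94/69) = 460*(6533/2346) = 65330/51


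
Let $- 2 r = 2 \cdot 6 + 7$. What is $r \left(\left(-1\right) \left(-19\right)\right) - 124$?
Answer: $- \frac{609}{2} \approx -304.5$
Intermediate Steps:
$r = - \frac{19}{2}$ ($r = - \frac{2 \cdot 6 + 7}{2} = - \frac{12 + 7}{2} = \left(- \frac{1}{2}\right) 19 = - \frac{19}{2} \approx -9.5$)
$r \left(\left(-1\right) \left(-19\right)\right) - 124 = - \frac{19 \left(\left(-1\right) \left(-19\right)\right)}{2} - 124 = \left(- \frac{19}{2}\right) 19 - 124 = - \frac{361}{2} - 124 = - \frac{609}{2}$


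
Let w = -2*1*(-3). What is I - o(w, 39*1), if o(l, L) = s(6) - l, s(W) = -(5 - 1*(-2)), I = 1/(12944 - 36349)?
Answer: 304264/23405 ≈ 13.000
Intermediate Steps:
I = -1/23405 (I = 1/(-23405) = -1/23405 ≈ -4.2726e-5)
w = 6 (w = -2*(-3) = 6)
s(W) = -7 (s(W) = -(5 + 2) = -1*7 = -7)
o(l, L) = -7 - l
I - o(w, 39*1) = -1/23405 - (-7 - 1*6) = -1/23405 - (-7 - 6) = -1/23405 - 1*(-13) = -1/23405 + 13 = 304264/23405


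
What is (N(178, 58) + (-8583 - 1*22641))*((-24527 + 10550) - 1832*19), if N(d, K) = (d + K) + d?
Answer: 1503065850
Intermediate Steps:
N(d, K) = K + 2*d (N(d, K) = (K + d) + d = K + 2*d)
(N(178, 58) + (-8583 - 1*22641))*((-24527 + 10550) - 1832*19) = ((58 + 2*178) + (-8583 - 1*22641))*((-24527 + 10550) - 1832*19) = ((58 + 356) + (-8583 - 22641))*(-13977 - 34808) = (414 - 31224)*(-48785) = -30810*(-48785) = 1503065850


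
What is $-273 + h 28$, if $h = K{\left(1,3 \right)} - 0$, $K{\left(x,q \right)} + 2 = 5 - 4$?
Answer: $-301$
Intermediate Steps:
$K{\left(x,q \right)} = -1$ ($K{\left(x,q \right)} = -2 + \left(5 - 4\right) = -2 + 1 = -1$)
$h = -1$ ($h = -1 - 0 = -1 + 0 = -1$)
$-273 + h 28 = -273 - 28 = -301$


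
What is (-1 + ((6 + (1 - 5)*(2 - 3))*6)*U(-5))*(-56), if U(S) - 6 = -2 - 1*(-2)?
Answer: -20104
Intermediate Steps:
U(S) = 6 (U(S) = 6 + (-2 - 1*(-2)) = 6 + (-2 + 2) = 6 + 0 = 6)
(-1 + ((6 + (1 - 5)*(2 - 3))*6)*U(-5))*(-56) = (-1 + ((6 + (1 - 5)*(2 - 3))*6)*6)*(-56) = (-1 + ((6 - 4*(-1))*6)*6)*(-56) = (-1 + ((6 + 4)*6)*6)*(-56) = (-1 + (10*6)*6)*(-56) = (-1 + 60*6)*(-56) = (-1 + 360)*(-56) = 359*(-56) = -20104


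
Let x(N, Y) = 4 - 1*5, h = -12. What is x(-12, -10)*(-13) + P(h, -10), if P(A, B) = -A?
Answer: 25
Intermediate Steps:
x(N, Y) = -1 (x(N, Y) = 4 - 5 = -1)
x(-12, -10)*(-13) + P(h, -10) = -1*(-13) - 1*(-12) = 13 + 12 = 25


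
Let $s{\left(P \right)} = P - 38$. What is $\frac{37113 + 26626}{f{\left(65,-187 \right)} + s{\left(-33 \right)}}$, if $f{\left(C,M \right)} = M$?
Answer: $- \frac{63739}{258} \approx -247.05$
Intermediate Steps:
$s{\left(P \right)} = -38 + P$
$\frac{37113 + 26626}{f{\left(65,-187 \right)} + s{\left(-33 \right)}} = \frac{37113 + 26626}{-187 - 71} = \frac{63739}{-187 - 71} = \frac{63739}{-258} = 63739 \left(- \frac{1}{258}\right) = - \frac{63739}{258}$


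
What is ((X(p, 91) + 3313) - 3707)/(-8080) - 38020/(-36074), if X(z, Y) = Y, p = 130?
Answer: 1574911/1442960 ≈ 1.0914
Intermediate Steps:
((X(p, 91) + 3313) - 3707)/(-8080) - 38020/(-36074) = ((91 + 3313) - 3707)/(-8080) - 38020/(-36074) = (3404 - 3707)*(-1/8080) - 38020*(-1/36074) = -303*(-1/8080) + 19010/18037 = 3/80 + 19010/18037 = 1574911/1442960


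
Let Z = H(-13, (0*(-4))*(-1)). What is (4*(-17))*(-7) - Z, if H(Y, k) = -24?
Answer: 500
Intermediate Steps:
Z = -24
(4*(-17))*(-7) - Z = (4*(-17))*(-7) - 1*(-24) = -68*(-7) + 24 = 476 + 24 = 500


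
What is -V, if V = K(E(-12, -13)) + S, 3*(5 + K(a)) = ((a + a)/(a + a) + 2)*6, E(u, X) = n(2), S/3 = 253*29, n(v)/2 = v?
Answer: -22012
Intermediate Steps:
n(v) = 2*v
S = 22011 (S = 3*(253*29) = 3*7337 = 22011)
E(u, X) = 4 (E(u, X) = 2*2 = 4)
K(a) = 1 (K(a) = -5 + (((a + a)/(a + a) + 2)*6)/3 = -5 + (((2*a)/((2*a)) + 2)*6)/3 = -5 + (((2*a)*(1/(2*a)) + 2)*6)/3 = -5 + ((1 + 2)*6)/3 = -5 + (3*6)/3 = -5 + (⅓)*18 = -5 + 6 = 1)
V = 22012 (V = 1 + 22011 = 22012)
-V = -1*22012 = -22012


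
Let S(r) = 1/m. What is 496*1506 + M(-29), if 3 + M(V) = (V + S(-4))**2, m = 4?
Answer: 11964793/16 ≈ 7.4780e+5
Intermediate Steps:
S(r) = 1/4
M(V) = -3 + (1/4 + V)**2 (M(V) = -3 + (V + 1/4)**2 = -3 + (1/4 + V)**2)
496*1506 + M(-29) = 496*1506 + (-3 + (1 + 4*(-29))**2/16) = 746976 + (-3 + (1 - 116)**2/16) = 746976 + (-3 + (1/16)*(-115)**2) = 746976 + (-3 + (1/16)*13225) = 746976 + (-3 + 13225/16) = 746976 + 13177/16 = 11964793/16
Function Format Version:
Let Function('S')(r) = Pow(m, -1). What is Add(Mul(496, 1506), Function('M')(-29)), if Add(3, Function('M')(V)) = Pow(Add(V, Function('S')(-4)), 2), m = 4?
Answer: Rational(11964793, 16) ≈ 7.4780e+5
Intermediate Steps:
Function('S')(r) = Rational(1, 4) (Function('S')(r) = Pow(4, -1) = Rational(1, 4))
Function('M')(V) = Add(-3, Pow(Add(Rational(1, 4), V), 2)) (Function('M')(V) = Add(-3, Pow(Add(V, Rational(1, 4)), 2)) = Add(-3, Pow(Add(Rational(1, 4), V), 2)))
Add(Mul(496, 1506), Function('M')(-29)) = Add(Mul(496, 1506), Add(-3, Mul(Rational(1, 16), Pow(Add(1, Mul(4, -29)), 2)))) = Add(746976, Add(-3, Mul(Rational(1, 16), Pow(Add(1, -116), 2)))) = Add(746976, Add(-3, Mul(Rational(1, 16), Pow(-115, 2)))) = Add(746976, Add(-3, Mul(Rational(1, 16), 13225))) = Add(746976, Add(-3, Rational(13225, 16))) = Add(746976, Rational(13177, 16)) = Rational(11964793, 16)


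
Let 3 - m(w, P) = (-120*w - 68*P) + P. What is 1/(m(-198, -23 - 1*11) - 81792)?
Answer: -1/107827 ≈ -9.2741e-6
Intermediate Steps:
m(w, P) = 3 + 67*P + 120*w (m(w, P) = 3 - ((-120*w - 68*P) + P) = 3 - (-120*w - 67*P) = 3 + (67*P + 120*w) = 3 + 67*P + 120*w)
1/(m(-198, -23 - 1*11) - 81792) = 1/((3 + 67*(-23 - 1*11) + 120*(-198)) - 81792) = 1/((3 + 67*(-23 - 11) - 23760) - 81792) = 1/((3 + 67*(-34) - 23760) - 81792) = 1/((3 - 2278 - 23760) - 81792) = 1/(-26035 - 81792) = 1/(-107827) = -1/107827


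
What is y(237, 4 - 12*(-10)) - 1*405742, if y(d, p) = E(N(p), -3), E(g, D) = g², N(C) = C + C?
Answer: -344238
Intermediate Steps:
N(C) = 2*C
y(d, p) = 4*p² (y(d, p) = (2*p)² = 4*p²)
y(237, 4 - 12*(-10)) - 1*405742 = 4*(4 - 12*(-10))² - 1*405742 = 4*(4 + 120)² - 405742 = 4*124² - 405742 = 4*15376 - 405742 = 61504 - 405742 = -344238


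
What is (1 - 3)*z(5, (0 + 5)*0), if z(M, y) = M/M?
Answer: -2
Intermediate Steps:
z(M, y) = 1
(1 - 3)*z(5, (0 + 5)*0) = (1 - 3)*1 = -2*1 = -2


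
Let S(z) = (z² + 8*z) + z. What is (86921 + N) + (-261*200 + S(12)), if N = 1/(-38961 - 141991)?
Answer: 6328434295/180952 ≈ 34973.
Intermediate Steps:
S(z) = z² + 9*z
N = -1/180952 (N = 1/(-180952) = -1/180952 ≈ -5.5263e-6)
(86921 + N) + (-261*200 + S(12)) = (86921 - 1/180952) + (-261*200 + 12*(9 + 12)) = 15728528791/180952 + (-52200 + 12*21) = 15728528791/180952 + (-52200 + 252) = 15728528791/180952 - 51948 = 6328434295/180952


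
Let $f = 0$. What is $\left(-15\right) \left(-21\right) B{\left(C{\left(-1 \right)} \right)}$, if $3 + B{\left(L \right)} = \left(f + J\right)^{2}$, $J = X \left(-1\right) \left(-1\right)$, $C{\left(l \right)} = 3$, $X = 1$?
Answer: $-630$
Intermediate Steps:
$J = 1$ ($J = 1 \left(-1\right) \left(-1\right) = \left(-1\right) \left(-1\right) = 1$)
$B{\left(L \right)} = -2$ ($B{\left(L \right)} = -3 + \left(0 + 1\right)^{2} = -3 + 1^{2} = -3 + 1 = -2$)
$\left(-15\right) \left(-21\right) B{\left(C{\left(-1 \right)} \right)} = \left(-15\right) \left(-21\right) \left(-2\right) = 315 \left(-2\right) = -630$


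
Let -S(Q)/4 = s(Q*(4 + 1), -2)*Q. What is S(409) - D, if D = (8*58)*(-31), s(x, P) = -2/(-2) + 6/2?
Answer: 7840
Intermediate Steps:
s(x, P) = 4 (s(x, P) = -2*(-½) + 6*(½) = 1 + 3 = 4)
D = -14384 (D = 464*(-31) = -14384)
S(Q) = -16*Q
S(409) - D = -16*409 - 1*(-14384) = -6544 + 14384 = 7840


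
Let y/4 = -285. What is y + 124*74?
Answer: 8036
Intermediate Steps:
y = -1140 (y = 4*(-285) = -1140)
y + 124*74 = -1140 + 124*74 = -1140 + 9176 = 8036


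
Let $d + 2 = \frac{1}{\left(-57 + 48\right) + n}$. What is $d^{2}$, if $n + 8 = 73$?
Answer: $\frac{12321}{3136} \approx 3.9289$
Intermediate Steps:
$n = 65$ ($n = -8 + 73 = 65$)
$d = - \frac{111}{56}$ ($d = -2 + \frac{1}{\left(-57 + 48\right) + 65} = -2 + \frac{1}{-9 + 65} = -2 + \frac{1}{56} = - \frac{111}{56} \approx -1.9821$)
$d^{2} = \left(- \frac{111}{56}\right)^{2} = \frac{12321}{3136}$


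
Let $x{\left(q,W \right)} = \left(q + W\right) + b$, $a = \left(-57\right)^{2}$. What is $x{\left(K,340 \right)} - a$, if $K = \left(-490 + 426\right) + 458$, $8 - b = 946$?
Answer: $-3453$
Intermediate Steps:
$b = -938$ ($b = 8 - 946 = -938$)
$K = 394$ ($K = -64 + 458 = 394$)
$a = 3249$
$x{\left(q,W \right)} = -938 + W + q$ ($x{\left(q,W \right)} = \left(q + W\right) - 938 = \left(W + q\right) - 938 = -938 + W + q$)
$x{\left(K,340 \right)} - a = \left(-938 + 340 + 394\right) - 3249 = -204 - 3249 = -3453$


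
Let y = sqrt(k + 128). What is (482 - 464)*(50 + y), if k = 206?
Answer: 900 + 18*sqrt(334) ≈ 1229.0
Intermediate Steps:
y = sqrt(334) (y = sqrt(206 + 128) = sqrt(334) ≈ 18.276)
(482 - 464)*(50 + y) = (482 - 464)*(50 + sqrt(334)) = 18*(50 + sqrt(334)) = 900 + 18*sqrt(334)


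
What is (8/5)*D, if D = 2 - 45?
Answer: -344/5 ≈ -68.800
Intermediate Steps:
D = -43
(8/5)*D = (8/5)*(-43) = -344/5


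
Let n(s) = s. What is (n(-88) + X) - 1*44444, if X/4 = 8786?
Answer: -9388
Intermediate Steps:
X = 35144 (X = 4*8786 = 35144)
(n(-88) + X) - 1*44444 = (-88 + 35144) - 1*44444 = 35056 - 44444 = -9388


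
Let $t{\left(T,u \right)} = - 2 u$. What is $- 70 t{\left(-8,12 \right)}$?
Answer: $1680$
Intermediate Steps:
$- 70 t{\left(-8,12 \right)} = - 70 \left(\left(-2\right) 12\right) = \left(-70\right) \left(-24\right) = 1680$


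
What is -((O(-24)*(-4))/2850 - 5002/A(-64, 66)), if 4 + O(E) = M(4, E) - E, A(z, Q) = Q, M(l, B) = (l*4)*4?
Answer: 1189823/15675 ≈ 75.906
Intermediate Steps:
M(l, B) = 16*l (M(l, B) = (4*l)*4 = 16*l)
O(E) = 60 - E (O(E) = -4 + (16*4 - E) = -4 + (64 - E) = 60 - E)
-((O(-24)*(-4))/2850 - 5002/A(-64, 66)) = -(((60 - 1*(-24))*(-4))/2850 - 5002/66) = -(((60 + 24)*(-4))*(1/2850) - 5002*1/66) = -((84*(-4))*(1/2850) - 2501/33) = -(-336*1/2850 - 2501/33) = -(-56/475 - 2501/33) = -1*(-1189823/15675) = 1189823/15675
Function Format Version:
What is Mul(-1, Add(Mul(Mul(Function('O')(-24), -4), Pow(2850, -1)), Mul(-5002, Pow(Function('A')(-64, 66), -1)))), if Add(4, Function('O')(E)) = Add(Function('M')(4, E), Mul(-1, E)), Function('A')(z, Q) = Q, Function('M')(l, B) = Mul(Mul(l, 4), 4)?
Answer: Rational(1189823, 15675) ≈ 75.906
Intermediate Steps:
Function('M')(l, B) = Mul(16, l) (Function('M')(l, B) = Mul(Mul(4, l), 4) = Mul(16, l))
Function('O')(E) = Add(60, Mul(-1, E)) (Function('O')(E) = Add(-4, Add(Mul(16, 4), Mul(-1, E))) = Add(-4, Add(64, Mul(-1, E))) = Add(60, Mul(-1, E)))
Mul(-1, Add(Mul(Mul(Function('O')(-24), -4), Pow(2850, -1)), Mul(-5002, Pow(Function('A')(-64, 66), -1)))) = Mul(-1, Add(Mul(Mul(Add(60, Mul(-1, -24)), -4), Pow(2850, -1)), Mul(-5002, Pow(66, -1)))) = Mul(-1, Add(Mul(Mul(Add(60, 24), -4), Rational(1, 2850)), Mul(-5002, Rational(1, 66)))) = Mul(-1, Add(Mul(Mul(84, -4), Rational(1, 2850)), Rational(-2501, 33))) = Mul(-1, Add(Mul(-336, Rational(1, 2850)), Rational(-2501, 33))) = Mul(-1, Add(Rational(-56, 475), Rational(-2501, 33))) = Mul(-1, Rational(-1189823, 15675)) = Rational(1189823, 15675)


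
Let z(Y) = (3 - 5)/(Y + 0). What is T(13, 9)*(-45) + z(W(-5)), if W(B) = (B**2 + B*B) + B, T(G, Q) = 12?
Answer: -24302/45 ≈ -540.04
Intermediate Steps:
W(B) = B + 2*B**2 (W(B) = (B**2 + B**2) + B = 2*B**2 + B = B + 2*B**2)
z(Y) = -2/Y
T(13, 9)*(-45) + z(W(-5)) = 12*(-45) - 2*(-1/(5*(1 + 2*(-5)))) = -540 - 2*(-1/(5*(1 - 10))) = -540 - 2/((-5*(-9))) = -540 - 2/45 = -24302/45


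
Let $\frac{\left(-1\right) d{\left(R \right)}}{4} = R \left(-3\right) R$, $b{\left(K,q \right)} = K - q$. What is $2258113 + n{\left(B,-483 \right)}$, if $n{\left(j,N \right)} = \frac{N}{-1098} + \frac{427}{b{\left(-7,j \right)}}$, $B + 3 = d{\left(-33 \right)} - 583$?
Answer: $\frac{3440592555503}{1523658} \approx 2.2581 \cdot 10^{6}$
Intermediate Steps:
$d{\left(R \right)} = 12 R^{2}$ ($d{\left(R \right)} = - 4 R \left(-3\right) R = - 4 - 3 R R = - 4 \left(- 3 R^{2}\right) = 12 R^{2}$)
$B = 12482$ ($B = -3 - \left(583 - 12 \left(-33\right)^{2}\right) = -3 + \left(12 \cdot 1089 - 583\right) = -3 + \left(13068 - 583\right) = -3 + 12485 = 12482$)
$n{\left(j,N \right)} = \frac{427}{-7 - j} - \frac{N}{1098}$ ($n{\left(j,N \right)} = \frac{N}{-1098} + \frac{427}{-7 - j} = N \left(- \frac{1}{1098}\right) + \frac{427}{-7 - j} = - \frac{N}{1098} + \frac{427}{-7 - j} = \frac{427}{-7 - j} - \frac{N}{1098}$)
$2258113 + n{\left(B,-483 \right)} = 2258113 + \frac{-468846 - - 483 \left(7 + 12482\right)}{1098 \left(7 + 12482\right)} = 2258113 + \frac{-468846 - \left(-483\right) 12489}{1098 \cdot 12489} = 2258113 + \frac{1}{1098} \cdot \frac{1}{12489} \left(-468846 + 6032187\right) = 2258113 + \frac{1}{1098} \cdot \frac{1}{12489} \cdot 5563341 = 2258113 + \frac{618149}{1523658} = \frac{3440592555503}{1523658}$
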